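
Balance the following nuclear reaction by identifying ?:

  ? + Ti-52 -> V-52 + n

proton

Conserve mass number: A + 52 = 52 + 1, so A = 1.
Conserve atomic number: Z + 22 = 23 + 0, so Z = 1.
A = 1 and Z = 1 is H-1 — a proton.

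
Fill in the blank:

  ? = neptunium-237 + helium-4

Conserve mass number: A = 237 + 4, so A = 241.
Conserve atomic number: Z = 93 + 2, so Z = 95.
Z = 95 is americium, so the species is americium-241.

Am-241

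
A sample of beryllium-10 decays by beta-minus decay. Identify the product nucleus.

Beta-minus decay: mass number changes by +0, atomic number by +1.
A: 10 = 10; Z: 4 + 1 = 5.
Z = 5 is boron, so the daughter is boron-10.

B-10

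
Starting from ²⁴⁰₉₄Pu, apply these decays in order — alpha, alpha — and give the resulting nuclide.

Th-232

Start: (A, Z) = (240, 94).
After α: (236, 92).
After α: (232, 90).
Z = 90 is thorium.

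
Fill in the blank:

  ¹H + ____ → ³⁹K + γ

Conserve mass number: 1 + A = 39 + 0, so A = 38.
Conserve atomic number: 1 + Z = 19 + 0, so Z = 18.
Z = 18 is argon, so the species is ³⁸Ar.

Ar-38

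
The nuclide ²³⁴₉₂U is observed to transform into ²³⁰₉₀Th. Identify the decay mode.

ΔA = 230 − 234 = -4; ΔZ = 90 − 92 = -2.
A drops by 4 and Z drops by 2 — the signature of alpha emission.

alpha decay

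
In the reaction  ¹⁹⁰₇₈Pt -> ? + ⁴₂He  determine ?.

Conserve mass number: 190 = A + 4, so A = 186.
Conserve atomic number: 78 = Z + 2, so Z = 76.
Z = 76 is osmium, so the species is ¹⁸⁶₇₆Os.

Os-186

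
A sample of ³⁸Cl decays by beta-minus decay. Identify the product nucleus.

Beta-minus decay: mass number changes by +0, atomic number by +1.
A: 38 = 38; Z: 17 + 1 = 18.
Z = 18 is argon, so the daughter is ³⁸Ar.

Ar-38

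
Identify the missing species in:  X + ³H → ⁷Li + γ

alpha particle

Conserve mass number: A + 3 = 7 + 0, so A = 4.
Conserve atomic number: Z + 1 = 3 + 0, so Z = 2.
A = 4 and Z = 2 is ⁴He — an alpha particle.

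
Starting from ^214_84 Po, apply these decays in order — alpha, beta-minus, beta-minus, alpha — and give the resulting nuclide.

Pb-206

Start: (A, Z) = (214, 84).
After α: (210, 82).
After β⁻: (210, 83).
After β⁻: (210, 84).
After α: (206, 82).
Z = 82 is lead.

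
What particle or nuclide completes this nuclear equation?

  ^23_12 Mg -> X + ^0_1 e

Conserve mass number: 23 = A + 0, so A = 23.
Conserve atomic number: 12 = Z + 1, so Z = 11.
Z = 11 is sodium, so the species is ^23_11 Na.

Na-23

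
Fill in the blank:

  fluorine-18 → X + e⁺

O-18

Conserve mass number: 18 = A + 0, so A = 18.
Conserve atomic number: 9 = Z + 1, so Z = 8.
Z = 8 is oxygen, so the species is oxygen-18.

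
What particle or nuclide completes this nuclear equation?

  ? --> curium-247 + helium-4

Conserve mass number: A = 247 + 4, so A = 251.
Conserve atomic number: Z = 96 + 2, so Z = 98.
Z = 98 is californium, so the species is californium-251.

Cf-251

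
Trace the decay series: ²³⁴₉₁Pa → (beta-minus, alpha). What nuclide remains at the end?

Start: (A, Z) = (234, 91).
After β⁻: (234, 92).
After α: (230, 90).
Z = 90 is thorium.

Th-230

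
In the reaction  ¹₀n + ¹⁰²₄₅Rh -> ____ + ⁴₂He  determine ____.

Conserve mass number: 1 + 102 = A + 4, so A = 99.
Conserve atomic number: 0 + 45 = Z + 2, so Z = 43.
Z = 43 is technetium, so the species is ⁹⁹₄₃Tc.

Tc-99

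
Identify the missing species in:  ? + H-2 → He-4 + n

Conserve mass number: A + 2 = 4 + 1, so A = 3.
Conserve atomic number: Z + 1 = 2 + 0, so Z = 1.
A = 3 and Z = 1 is H-3 — a triton.

triton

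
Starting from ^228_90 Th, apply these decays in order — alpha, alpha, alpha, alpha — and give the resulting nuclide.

Pb-212

Start: (A, Z) = (228, 90).
After α: (224, 88).
After α: (220, 86).
After α: (216, 84).
After α: (212, 82).
Z = 82 is lead.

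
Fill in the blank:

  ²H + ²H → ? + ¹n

Conserve mass number: 2 + 2 = A + 1, so A = 3.
Conserve atomic number: 1 + 1 = Z + 0, so Z = 2.
Z = 2 is helium, so the species is ³He.

He-3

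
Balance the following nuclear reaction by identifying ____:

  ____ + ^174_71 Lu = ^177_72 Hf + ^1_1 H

Conserve mass number: A + 174 = 177 + 1, so A = 4.
Conserve atomic number: Z + 71 = 72 + 1, so Z = 2.
A = 4 and Z = 2 is ^4_2 He — an alpha particle.

alpha particle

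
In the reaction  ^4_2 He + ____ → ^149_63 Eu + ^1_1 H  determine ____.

Conserve mass number: 4 + A = 149 + 1, so A = 146.
Conserve atomic number: 2 + Z = 63 + 1, so Z = 62.
Z = 62 is samarium, so the species is ^146_62 Sm.

Sm-146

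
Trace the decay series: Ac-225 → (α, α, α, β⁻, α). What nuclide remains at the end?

Start: (A, Z) = (225, 89).
After α: (221, 87).
After α: (217, 85).
After α: (213, 83).
After β⁻: (213, 84).
After α: (209, 82).
Z = 82 is lead.

Pb-209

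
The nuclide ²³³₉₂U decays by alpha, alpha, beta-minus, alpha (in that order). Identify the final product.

Start: (A, Z) = (233, 92).
After α: (229, 90).
After α: (225, 88).
After β⁻: (225, 89).
After α: (221, 87).
Z = 87 is francium.

Fr-221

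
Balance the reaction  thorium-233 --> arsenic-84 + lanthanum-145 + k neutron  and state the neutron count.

4

Conserve mass number: 233 = 84 + 145 + k, so k = 233 − 229 = 4.
Check atomic number: 90 = 33 + 57 + 0 = 90. ✓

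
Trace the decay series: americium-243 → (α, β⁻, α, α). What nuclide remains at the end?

Start: (A, Z) = (243, 95).
After α: (239, 93).
After β⁻: (239, 94).
After α: (235, 92).
After α: (231, 90).
Z = 90 is thorium.

Th-231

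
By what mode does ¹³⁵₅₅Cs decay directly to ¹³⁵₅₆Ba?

beta-minus decay

ΔA = 135 − 135 = 0; ΔZ = 56 − 55 = +1.
A is unchanged and Z rises by 1 — a neutron has become a proton (β⁻ decay).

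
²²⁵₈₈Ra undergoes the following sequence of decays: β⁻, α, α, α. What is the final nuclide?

Start: (A, Z) = (225, 88).
After β⁻: (225, 89).
After α: (221, 87).
After α: (217, 85).
After α: (213, 83).
Z = 83 is bismuth.

Bi-213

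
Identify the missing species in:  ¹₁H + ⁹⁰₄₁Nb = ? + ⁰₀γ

Conserve mass number: 1 + 90 = A + 0, so A = 91.
Conserve atomic number: 1 + 41 = Z + 0, so Z = 42.
Z = 42 is molybdenum, so the species is ⁹¹₄₂Mo.

Mo-91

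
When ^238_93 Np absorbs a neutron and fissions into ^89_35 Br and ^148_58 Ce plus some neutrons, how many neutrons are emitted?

Conserve mass number: 239 = 89 + 148 + k, so k = 239 − 237 = 2.
Check atomic number: 93 = 35 + 58 + 0 = 93. ✓

2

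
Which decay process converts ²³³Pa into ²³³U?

beta-minus decay

ΔA = 233 − 233 = 0; ΔZ = 92 − 91 = +1.
A is unchanged and Z rises by 1 — a neutron has become a proton (β⁻ decay).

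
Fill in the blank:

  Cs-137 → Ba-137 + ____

beta-minus particle

Conserve mass number: 137 = 137 + A, so A = 0.
Conserve atomic number: 55 = 56 + Z, so Z = -1.
A = 0 and Z = -1 is e⁻ — a beta-minus particle.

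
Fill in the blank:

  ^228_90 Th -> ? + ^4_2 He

Conserve mass number: 228 = A + 4, so A = 224.
Conserve atomic number: 90 = Z + 2, so Z = 88.
Z = 88 is radium, so the species is ^224_88 Ra.

Ra-224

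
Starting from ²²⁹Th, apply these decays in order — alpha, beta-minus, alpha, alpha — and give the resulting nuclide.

Start: (A, Z) = (229, 90).
After α: (225, 88).
After β⁻: (225, 89).
After α: (221, 87).
After α: (217, 85).
Z = 85 is astatine.

At-217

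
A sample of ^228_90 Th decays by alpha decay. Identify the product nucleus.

Ra-224

Alpha decay: mass number changes by -4, atomic number by -2.
A: 228 − 4 = 224; Z: 90 − 2 = 88.
Z = 88 is radium, so the daughter is ^224_88 Ra.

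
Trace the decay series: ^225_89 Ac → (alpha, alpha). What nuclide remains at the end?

Start: (A, Z) = (225, 89).
After α: (221, 87).
After α: (217, 85).
Z = 85 is astatine.

At-217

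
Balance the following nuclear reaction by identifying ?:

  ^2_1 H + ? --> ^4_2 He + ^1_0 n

triton

Conserve mass number: 2 + A = 4 + 1, so A = 3.
Conserve atomic number: 1 + Z = 2 + 0, so Z = 1.
A = 3 and Z = 1 is ^3_1 H — a triton.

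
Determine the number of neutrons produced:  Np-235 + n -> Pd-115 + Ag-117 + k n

Conserve mass number: 236 = 115 + 117 + k, so k = 236 − 232 = 4.
Check atomic number: 93 = 46 + 47 + 0 = 93. ✓

4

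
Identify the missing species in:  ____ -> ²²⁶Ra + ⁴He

Th-230

Conserve mass number: A = 226 + 4, so A = 230.
Conserve atomic number: Z = 88 + 2, so Z = 90.
Z = 90 is thorium, so the species is ²³⁰Th.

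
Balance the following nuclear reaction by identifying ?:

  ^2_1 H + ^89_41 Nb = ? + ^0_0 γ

Mo-91

Conserve mass number: 2 + 89 = A + 0, so A = 91.
Conserve atomic number: 1 + 41 = Z + 0, so Z = 42.
Z = 42 is molybdenum, so the species is ^91_42 Mo.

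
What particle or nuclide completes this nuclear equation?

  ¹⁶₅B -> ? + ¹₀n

Conserve mass number: 16 = A + 1, so A = 15.
Conserve atomic number: 5 = Z + 0, so Z = 5.
Z = 5 is boron, so the species is ¹⁵₅B.

B-15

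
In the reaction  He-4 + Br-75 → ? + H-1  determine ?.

Kr-78

Conserve mass number: 4 + 75 = A + 1, so A = 78.
Conserve atomic number: 2 + 35 = Z + 1, so Z = 36.
Z = 36 is krypton, so the species is Kr-78.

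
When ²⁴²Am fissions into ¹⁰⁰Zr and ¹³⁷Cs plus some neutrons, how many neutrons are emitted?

5

Conserve mass number: 242 = 100 + 137 + k, so k = 242 − 237 = 5.
Check atomic number: 95 = 40 + 55 + 0 = 95. ✓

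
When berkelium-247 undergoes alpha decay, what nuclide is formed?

Alpha decay: mass number changes by -4, atomic number by -2.
A: 247 − 4 = 243; Z: 97 − 2 = 95.
Z = 95 is americium, so the daughter is americium-243.

Am-243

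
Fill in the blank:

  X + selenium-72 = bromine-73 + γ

proton

Conserve mass number: A + 72 = 73 + 0, so A = 1.
Conserve atomic number: Z + 34 = 35 + 0, so Z = 1.
A = 1 and Z = 1 is hydrogen-1 — a proton.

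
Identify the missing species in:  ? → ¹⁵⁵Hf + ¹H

Ta-156

Conserve mass number: A = 155 + 1, so A = 156.
Conserve atomic number: Z = 72 + 1, so Z = 73.
Z = 73 is tantalum, so the species is ¹⁵⁶Ta.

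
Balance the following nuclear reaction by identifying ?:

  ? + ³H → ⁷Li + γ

Conserve mass number: A + 3 = 7 + 0, so A = 4.
Conserve atomic number: Z + 1 = 3 + 0, so Z = 2.
A = 4 and Z = 2 is ⁴He — an alpha particle.

alpha particle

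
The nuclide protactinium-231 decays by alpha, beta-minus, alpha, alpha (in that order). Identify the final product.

Rn-219

Start: (A, Z) = (231, 91).
After α: (227, 89).
After β⁻: (227, 90).
After α: (223, 88).
After α: (219, 86).
Z = 86 is radon.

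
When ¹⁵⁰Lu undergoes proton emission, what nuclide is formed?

Yb-149

Proton emission: mass number changes by -1, atomic number by -1.
A: 150 − 1 = 149; Z: 71 − 1 = 70.
Z = 70 is ytterbium, so the daughter is ¹⁴⁹Yb.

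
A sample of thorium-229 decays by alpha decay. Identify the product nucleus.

Ra-225

Alpha decay: mass number changes by -4, atomic number by -2.
A: 229 − 4 = 225; Z: 90 − 2 = 88.
Z = 88 is radium, so the daughter is radium-225.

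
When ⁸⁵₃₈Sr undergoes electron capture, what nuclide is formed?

Electron capture: mass number changes by +0, atomic number by -1.
A: 85 = 85; Z: 38 − 1 = 37.
Z = 37 is rubidium, so the daughter is ⁸⁵₃₇Rb.

Rb-85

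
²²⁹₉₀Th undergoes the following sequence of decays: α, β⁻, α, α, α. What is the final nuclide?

Bi-213

Start: (A, Z) = (229, 90).
After α: (225, 88).
After β⁻: (225, 89).
After α: (221, 87).
After α: (217, 85).
After α: (213, 83).
Z = 83 is bismuth.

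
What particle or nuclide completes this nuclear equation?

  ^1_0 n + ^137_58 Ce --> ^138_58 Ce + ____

gamma ray

Conserve mass number: 1 + 137 = 138 + A, so A = 0.
Conserve atomic number: 0 + 58 = 58 + Z, so Z = 0.
A = 0 and Z = 0 is ^0_0 γ — a gamma ray.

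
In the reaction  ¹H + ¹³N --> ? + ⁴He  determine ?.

Conserve mass number: 1 + 13 = A + 4, so A = 10.
Conserve atomic number: 1 + 7 = Z + 2, so Z = 6.
Z = 6 is carbon, so the species is ¹⁰C.

C-10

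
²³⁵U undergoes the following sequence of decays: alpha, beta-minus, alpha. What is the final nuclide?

Start: (A, Z) = (235, 92).
After α: (231, 90).
After β⁻: (231, 91).
After α: (227, 89).
Z = 89 is actinium.

Ac-227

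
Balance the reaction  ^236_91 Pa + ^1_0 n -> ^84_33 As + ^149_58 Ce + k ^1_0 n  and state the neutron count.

Conserve mass number: 237 = 84 + 149 + k, so k = 237 − 233 = 4.
Check atomic number: 91 = 33 + 58 + 0 = 91. ✓

4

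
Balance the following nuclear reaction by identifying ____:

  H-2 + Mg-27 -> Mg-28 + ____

proton

Conserve mass number: 2 + 27 = 28 + A, so A = 1.
Conserve atomic number: 1 + 12 = 12 + Z, so Z = 1.
A = 1 and Z = 1 is H-1 — a proton.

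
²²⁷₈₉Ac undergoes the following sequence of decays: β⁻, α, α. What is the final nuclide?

Rn-219

Start: (A, Z) = (227, 89).
After β⁻: (227, 90).
After α: (223, 88).
After α: (219, 86).
Z = 86 is radon.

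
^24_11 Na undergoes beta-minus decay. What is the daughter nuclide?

Mg-24

Beta-minus decay: mass number changes by +0, atomic number by +1.
A: 24 = 24; Z: 11 + 1 = 12.
Z = 12 is magnesium, so the daughter is ^24_12 Mg.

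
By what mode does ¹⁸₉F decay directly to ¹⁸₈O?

ΔA = 18 − 18 = 0; ΔZ = 8 − 9 = -1.
A is unchanged and Z drops by 1 — a proton has become a neutron (β⁺ emission or electron capture).

beta-plus decay or electron capture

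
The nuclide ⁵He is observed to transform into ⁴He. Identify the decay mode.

neutron emission

ΔA = 4 − 5 = -1; ΔZ = 2 − 2 = +0.
A drops by 1 with Z unchanged — a neutron was emitted.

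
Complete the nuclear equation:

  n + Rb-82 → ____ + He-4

Conserve mass number: 1 + 82 = A + 4, so A = 79.
Conserve atomic number: 0 + 37 = Z + 2, so Z = 35.
Z = 35 is bromine, so the species is Br-79.

Br-79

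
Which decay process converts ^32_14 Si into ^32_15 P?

ΔA = 32 − 32 = 0; ΔZ = 15 − 14 = +1.
A is unchanged and Z rises by 1 — a neutron has become a proton (β⁻ decay).

beta-minus decay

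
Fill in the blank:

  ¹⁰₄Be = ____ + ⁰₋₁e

B-10

Conserve mass number: 10 = A + 0, so A = 10.
Conserve atomic number: 4 = Z − 1, so Z = 5.
Z = 5 is boron, so the species is ¹⁰₅B.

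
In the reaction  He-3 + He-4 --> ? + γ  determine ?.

Conserve mass number: 3 + 4 = A + 0, so A = 7.
Conserve atomic number: 2 + 2 = Z + 0, so Z = 4.
Z = 4 is beryllium, so the species is Be-7.

Be-7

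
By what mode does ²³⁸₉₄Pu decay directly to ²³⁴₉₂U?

ΔA = 234 − 238 = -4; ΔZ = 92 − 94 = -2.
A drops by 4 and Z drops by 2 — the signature of alpha emission.

alpha decay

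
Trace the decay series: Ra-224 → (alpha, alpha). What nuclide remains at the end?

Start: (A, Z) = (224, 88).
After α: (220, 86).
After α: (216, 84).
Z = 84 is polonium.

Po-216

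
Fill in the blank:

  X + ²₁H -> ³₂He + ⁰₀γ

proton

Conserve mass number: A + 2 = 3 + 0, so A = 1.
Conserve atomic number: Z + 1 = 2 + 0, so Z = 1.
A = 1 and Z = 1 is ¹₁H — a proton.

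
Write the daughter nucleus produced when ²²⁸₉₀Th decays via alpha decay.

Alpha decay: mass number changes by -4, atomic number by -2.
A: 228 − 4 = 224; Z: 90 − 2 = 88.
Z = 88 is radium, so the daughter is ²²⁴₈₈Ra.

Ra-224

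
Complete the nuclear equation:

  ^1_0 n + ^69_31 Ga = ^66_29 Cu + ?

alpha particle

Conserve mass number: 1 + 69 = 66 + A, so A = 4.
Conserve atomic number: 0 + 31 = 29 + Z, so Z = 2.
A = 4 and Z = 2 is ^4_2 He — an alpha particle.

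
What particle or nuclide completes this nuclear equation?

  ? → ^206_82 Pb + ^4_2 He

Conserve mass number: A = 206 + 4, so A = 210.
Conserve atomic number: Z = 82 + 2, so Z = 84.
Z = 84 is polonium, so the species is ^210_84 Po.

Po-210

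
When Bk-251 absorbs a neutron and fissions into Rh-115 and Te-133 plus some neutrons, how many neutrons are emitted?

4

Conserve mass number: 252 = 115 + 133 + k, so k = 252 − 248 = 4.
Check atomic number: 97 = 45 + 52 + 0 = 97. ✓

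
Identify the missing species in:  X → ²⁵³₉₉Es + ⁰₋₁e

Conserve mass number: A = 253 + 0, so A = 253.
Conserve atomic number: Z = 99 − 1, so Z = 98.
Z = 98 is californium, so the species is ²⁵³₉₈Cf.

Cf-253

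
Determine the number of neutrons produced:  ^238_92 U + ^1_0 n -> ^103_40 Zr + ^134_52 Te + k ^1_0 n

2

Conserve mass number: 239 = 103 + 134 + k, so k = 239 − 237 = 2.
Check atomic number: 92 = 40 + 52 + 0 = 92. ✓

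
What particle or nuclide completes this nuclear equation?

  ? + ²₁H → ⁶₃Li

alpha particle

Conserve mass number: A + 2 = 6, so A = 4.
Conserve atomic number: Z + 1 = 3, so Z = 2.
A = 4 and Z = 2 is ⁴₂He — an alpha particle.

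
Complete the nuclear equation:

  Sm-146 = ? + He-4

Nd-142

Conserve mass number: 146 = A + 4, so A = 142.
Conserve atomic number: 62 = Z + 2, so Z = 60.
Z = 60 is neodymium, so the species is Nd-142.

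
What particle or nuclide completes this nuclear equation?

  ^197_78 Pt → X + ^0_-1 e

Au-197

Conserve mass number: 197 = A + 0, so A = 197.
Conserve atomic number: 78 = Z − 1, so Z = 79.
Z = 79 is gold, so the species is ^197_79 Au.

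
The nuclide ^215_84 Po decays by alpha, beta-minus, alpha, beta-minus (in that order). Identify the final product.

Start: (A, Z) = (215, 84).
After α: (211, 82).
After β⁻: (211, 83).
After α: (207, 81).
After β⁻: (207, 82).
Z = 82 is lead.

Pb-207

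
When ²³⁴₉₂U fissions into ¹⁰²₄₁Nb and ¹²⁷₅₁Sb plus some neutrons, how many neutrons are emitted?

5

Conserve mass number: 234 = 102 + 127 + k, so k = 234 − 229 = 5.
Check atomic number: 92 = 41 + 51 + 0 = 92. ✓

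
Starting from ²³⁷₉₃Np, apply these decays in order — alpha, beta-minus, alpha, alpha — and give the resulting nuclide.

Start: (A, Z) = (237, 93).
After α: (233, 91).
After β⁻: (233, 92).
After α: (229, 90).
After α: (225, 88).
Z = 88 is radium.

Ra-225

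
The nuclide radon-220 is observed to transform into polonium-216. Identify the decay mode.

alpha decay

ΔA = 216 − 220 = -4; ΔZ = 84 − 86 = -2.
A drops by 4 and Z drops by 2 — the signature of alpha emission.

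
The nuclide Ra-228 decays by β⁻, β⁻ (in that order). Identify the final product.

Start: (A, Z) = (228, 88).
After β⁻: (228, 89).
After β⁻: (228, 90).
Z = 90 is thorium.

Th-228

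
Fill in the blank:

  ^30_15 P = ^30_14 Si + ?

Conserve mass number: 30 = 30 + A, so A = 0.
Conserve atomic number: 15 = 14 + Z, so Z = 1.
A = 0 and Z = 1 is ^0_1 e — a positron.

positron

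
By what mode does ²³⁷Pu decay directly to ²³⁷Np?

beta-plus decay or electron capture

ΔA = 237 − 237 = 0; ΔZ = 93 − 94 = -1.
A is unchanged and Z drops by 1 — a proton has become a neutron (β⁺ emission or electron capture).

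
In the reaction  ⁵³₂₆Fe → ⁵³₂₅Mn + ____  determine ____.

positron

Conserve mass number: 53 = 53 + A, so A = 0.
Conserve atomic number: 26 = 25 + Z, so Z = 1.
A = 0 and Z = 1 is ⁰₁e — a positron.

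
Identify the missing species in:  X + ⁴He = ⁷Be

Conserve mass number: A + 4 = 7, so A = 3.
Conserve atomic number: Z + 2 = 4, so Z = 2.
Z = 2 is helium, so the species is ³He.

He-3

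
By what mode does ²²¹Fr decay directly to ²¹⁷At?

alpha decay

ΔA = 217 − 221 = -4; ΔZ = 85 − 87 = -2.
A drops by 4 and Z drops by 2 — the signature of alpha emission.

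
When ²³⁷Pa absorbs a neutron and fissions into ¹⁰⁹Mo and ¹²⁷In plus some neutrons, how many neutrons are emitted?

2

Conserve mass number: 238 = 109 + 127 + k, so k = 238 − 236 = 2.
Check atomic number: 91 = 42 + 49 + 0 = 91. ✓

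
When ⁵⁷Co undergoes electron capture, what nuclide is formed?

Fe-57

Electron capture: mass number changes by +0, atomic number by -1.
A: 57 = 57; Z: 27 − 1 = 26.
Z = 26 is iron, so the daughter is ⁵⁷Fe.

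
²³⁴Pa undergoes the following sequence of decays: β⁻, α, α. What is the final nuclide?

Start: (A, Z) = (234, 91).
After β⁻: (234, 92).
After α: (230, 90).
After α: (226, 88).
Z = 88 is radium.

Ra-226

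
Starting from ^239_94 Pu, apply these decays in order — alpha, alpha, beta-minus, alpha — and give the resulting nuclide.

Start: (A, Z) = (239, 94).
After α: (235, 92).
After α: (231, 90).
After β⁻: (231, 91).
After α: (227, 89).
Z = 89 is actinium.

Ac-227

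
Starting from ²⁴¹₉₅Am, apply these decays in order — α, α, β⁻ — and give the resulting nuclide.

Start: (A, Z) = (241, 95).
After α: (237, 93).
After α: (233, 91).
After β⁻: (233, 92).
Z = 92 is uranium.

U-233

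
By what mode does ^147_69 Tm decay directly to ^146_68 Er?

proton emission

ΔA = 146 − 147 = -1; ΔZ = 68 − 69 = -1.
A drops by 1 and Z drops by 1 — a proton was emitted.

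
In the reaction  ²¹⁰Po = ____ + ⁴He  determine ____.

Pb-206

Conserve mass number: 210 = A + 4, so A = 206.
Conserve atomic number: 84 = Z + 2, so Z = 82.
Z = 82 is lead, so the species is ²⁰⁶Pb.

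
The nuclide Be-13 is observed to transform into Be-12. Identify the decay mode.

ΔA = 12 − 13 = -1; ΔZ = 4 − 4 = +0.
A drops by 1 with Z unchanged — a neutron was emitted.

neutron emission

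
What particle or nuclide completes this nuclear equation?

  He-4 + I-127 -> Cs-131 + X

gamma ray

Conserve mass number: 4 + 127 = 131 + A, so A = 0.
Conserve atomic number: 2 + 53 = 55 + Z, so Z = 0.
A = 0 and Z = 0 is γ — a gamma ray.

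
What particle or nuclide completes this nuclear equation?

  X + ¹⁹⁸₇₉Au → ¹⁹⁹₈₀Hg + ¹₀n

Conserve mass number: A + 198 = 199 + 1, so A = 2.
Conserve atomic number: Z + 79 = 80 + 0, so Z = 1.
A = 2 and Z = 1 is ²₁H — a deuteron.

deuteron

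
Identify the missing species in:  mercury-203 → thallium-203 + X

beta-minus particle

Conserve mass number: 203 = 203 + A, so A = 0.
Conserve atomic number: 80 = 81 + Z, so Z = -1.
A = 0 and Z = -1 is e⁻ — a beta-minus particle.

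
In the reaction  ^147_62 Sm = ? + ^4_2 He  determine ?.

Conserve mass number: 147 = A + 4, so A = 143.
Conserve atomic number: 62 = Z + 2, so Z = 60.
Z = 60 is neodymium, so the species is ^143_60 Nd.

Nd-143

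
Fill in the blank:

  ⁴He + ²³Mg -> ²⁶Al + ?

Conserve mass number: 4 + 23 = 26 + A, so A = 1.
Conserve atomic number: 2 + 12 = 13 + Z, so Z = 1.
A = 1 and Z = 1 is ¹H — a proton.

proton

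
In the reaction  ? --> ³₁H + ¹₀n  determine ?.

Conserve mass number: A = 3 + 1, so A = 4.
Conserve atomic number: Z = 1 + 0, so Z = 1.
Z = 1 is hydrogen, so the species is ⁴₁H.

H-4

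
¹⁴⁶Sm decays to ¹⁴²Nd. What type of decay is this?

alpha decay

ΔA = 142 − 146 = -4; ΔZ = 60 − 62 = -2.
A drops by 4 and Z drops by 2 — the signature of alpha emission.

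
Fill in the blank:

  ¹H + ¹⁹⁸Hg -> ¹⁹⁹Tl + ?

Conserve mass number: 1 + 198 = 199 + A, so A = 0.
Conserve atomic number: 1 + 80 = 81 + Z, so Z = 0.
A = 0 and Z = 0 is γ — a gamma ray.

gamma ray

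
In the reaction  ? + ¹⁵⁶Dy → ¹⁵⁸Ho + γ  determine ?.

deuteron

Conserve mass number: A + 156 = 158 + 0, so A = 2.
Conserve atomic number: Z + 66 = 67 + 0, so Z = 1.
A = 2 and Z = 1 is ²H — a deuteron.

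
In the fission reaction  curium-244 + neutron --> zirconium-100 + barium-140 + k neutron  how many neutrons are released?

5

Conserve mass number: 245 = 100 + 140 + k, so k = 245 − 240 = 5.
Check atomic number: 96 = 40 + 56 + 0 = 96. ✓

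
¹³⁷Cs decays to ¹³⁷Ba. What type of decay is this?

ΔA = 137 − 137 = 0; ΔZ = 56 − 55 = +1.
A is unchanged and Z rises by 1 — a neutron has become a proton (β⁻ decay).

beta-minus decay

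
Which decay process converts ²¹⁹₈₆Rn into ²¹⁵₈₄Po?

alpha decay

ΔA = 215 − 219 = -4; ΔZ = 84 − 86 = -2.
A drops by 4 and Z drops by 2 — the signature of alpha emission.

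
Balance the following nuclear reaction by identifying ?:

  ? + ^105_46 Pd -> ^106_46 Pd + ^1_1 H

deuteron

Conserve mass number: A + 105 = 106 + 1, so A = 2.
Conserve atomic number: Z + 46 = 46 + 1, so Z = 1.
A = 2 and Z = 1 is ^2_1 H — a deuteron.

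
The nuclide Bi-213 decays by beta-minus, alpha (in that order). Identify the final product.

Start: (A, Z) = (213, 83).
After β⁻: (213, 84).
After α: (209, 82).
Z = 82 is lead.

Pb-209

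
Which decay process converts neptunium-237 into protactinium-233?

alpha decay

ΔA = 233 − 237 = -4; ΔZ = 91 − 93 = -2.
A drops by 4 and Z drops by 2 — the signature of alpha emission.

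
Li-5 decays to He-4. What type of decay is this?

ΔA = 4 − 5 = -1; ΔZ = 2 − 3 = -1.
A drops by 1 and Z drops by 1 — a proton was emitted.

proton emission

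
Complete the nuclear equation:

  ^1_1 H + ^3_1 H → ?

Conserve mass number: 1 + 3 = A, so A = 4.
Conserve atomic number: 1 + 1 = Z, so Z = 2.
A = 4 and Z = 2 is ^4_2 He — an alpha particle.

He-4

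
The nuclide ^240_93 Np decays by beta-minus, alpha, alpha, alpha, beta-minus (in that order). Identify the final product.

Start: (A, Z) = (240, 93).
After β⁻: (240, 94).
After α: (236, 92).
After α: (232, 90).
After α: (228, 88).
After β⁻: (228, 89).
Z = 89 is actinium.

Ac-228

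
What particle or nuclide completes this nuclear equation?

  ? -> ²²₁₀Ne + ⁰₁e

Na-22

Conserve mass number: A = 22 + 0, so A = 22.
Conserve atomic number: Z = 10 + 1, so Z = 11.
Z = 11 is sodium, so the species is ²²₁₁Na.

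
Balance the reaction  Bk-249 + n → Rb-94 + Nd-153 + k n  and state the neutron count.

Conserve mass number: 250 = 94 + 153 + k, so k = 250 − 247 = 3.
Check atomic number: 97 = 37 + 60 + 0 = 97. ✓

3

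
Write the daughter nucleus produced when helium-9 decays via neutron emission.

He-8

Neutron emission: mass number changes by -1, atomic number by +0.
A: 9 − 1 = 8; Z: 2 = 2.
Z = 2 is helium, so the daughter is helium-8.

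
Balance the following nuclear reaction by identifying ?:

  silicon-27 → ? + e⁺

Al-27

Conserve mass number: 27 = A + 0, so A = 27.
Conserve atomic number: 14 = Z + 1, so Z = 13.
Z = 13 is aluminium, so the species is aluminium-27.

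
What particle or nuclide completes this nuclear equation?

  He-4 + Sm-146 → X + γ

Conserve mass number: 4 + 146 = A + 0, so A = 150.
Conserve atomic number: 2 + 62 = Z + 0, so Z = 64.
Z = 64 is gadolinium, so the species is Gd-150.

Gd-150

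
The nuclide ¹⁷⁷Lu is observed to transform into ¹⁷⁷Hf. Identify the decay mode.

beta-minus decay

ΔA = 177 − 177 = 0; ΔZ = 72 − 71 = +1.
A is unchanged and Z rises by 1 — a neutron has become a proton (β⁻ decay).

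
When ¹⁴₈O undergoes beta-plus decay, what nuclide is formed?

Beta-plus decay: mass number changes by +0, atomic number by -1.
A: 14 = 14; Z: 8 − 1 = 7.
Z = 7 is nitrogen, so the daughter is ¹⁴₇N.

N-14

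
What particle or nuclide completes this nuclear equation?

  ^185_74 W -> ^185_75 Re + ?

beta-minus particle

Conserve mass number: 185 = 185 + A, so A = 0.
Conserve atomic number: 74 = 75 + Z, so Z = -1.
A = 0 and Z = -1 is ^0_-1 e — a beta-minus particle.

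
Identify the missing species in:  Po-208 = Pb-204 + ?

Conserve mass number: 208 = 204 + A, so A = 4.
Conserve atomic number: 84 = 82 + Z, so Z = 2.
A = 4 and Z = 2 is He-4 — an alpha particle.

alpha particle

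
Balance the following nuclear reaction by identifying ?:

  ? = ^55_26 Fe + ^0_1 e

Co-55

Conserve mass number: A = 55 + 0, so A = 55.
Conserve atomic number: Z = 26 + 1, so Z = 27.
Z = 27 is cobalt, so the species is ^55_27 Co.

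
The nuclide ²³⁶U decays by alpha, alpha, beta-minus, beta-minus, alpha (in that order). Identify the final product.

Start: (A, Z) = (236, 92).
After α: (232, 90).
After α: (228, 88).
After β⁻: (228, 89).
After β⁻: (228, 90).
After α: (224, 88).
Z = 88 is radium.

Ra-224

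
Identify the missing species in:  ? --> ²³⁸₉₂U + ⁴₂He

Conserve mass number: A = 238 + 4, so A = 242.
Conserve atomic number: Z = 92 + 2, so Z = 94.
Z = 94 is plutonium, so the species is ²⁴²₉₄Pu.

Pu-242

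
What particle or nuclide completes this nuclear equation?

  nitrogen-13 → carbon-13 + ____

positron

Conserve mass number: 13 = 13 + A, so A = 0.
Conserve atomic number: 7 = 6 + Z, so Z = 1.
A = 0 and Z = 1 is e⁺ — a positron.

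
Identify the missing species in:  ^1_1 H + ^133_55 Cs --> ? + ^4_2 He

Xe-130

Conserve mass number: 1 + 133 = A + 4, so A = 130.
Conserve atomic number: 1 + 55 = Z + 2, so Z = 54.
Z = 54 is xenon, so the species is ^130_54 Xe.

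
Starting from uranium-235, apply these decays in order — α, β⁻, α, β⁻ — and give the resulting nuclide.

Start: (A, Z) = (235, 92).
After α: (231, 90).
After β⁻: (231, 91).
After α: (227, 89).
After β⁻: (227, 90).
Z = 90 is thorium.

Th-227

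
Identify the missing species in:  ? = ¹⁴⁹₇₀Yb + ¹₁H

Lu-150

Conserve mass number: A = 149 + 1, so A = 150.
Conserve atomic number: Z = 70 + 1, so Z = 71.
Z = 71 is lutetium, so the species is ¹⁵⁰₇₁Lu.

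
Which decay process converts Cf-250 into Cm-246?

alpha decay

ΔA = 246 − 250 = -4; ΔZ = 96 − 98 = -2.
A drops by 4 and Z drops by 2 — the signature of alpha emission.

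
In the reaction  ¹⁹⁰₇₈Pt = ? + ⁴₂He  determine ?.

Conserve mass number: 190 = A + 4, so A = 186.
Conserve atomic number: 78 = Z + 2, so Z = 76.
Z = 76 is osmium, so the species is ¹⁸⁶₇₆Os.

Os-186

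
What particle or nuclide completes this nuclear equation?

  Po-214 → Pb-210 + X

Conserve mass number: 214 = 210 + A, so A = 4.
Conserve atomic number: 84 = 82 + Z, so Z = 2.
A = 4 and Z = 2 is He-4 — an alpha particle.

alpha particle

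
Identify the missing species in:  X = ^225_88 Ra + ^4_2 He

Conserve mass number: A = 225 + 4, so A = 229.
Conserve atomic number: Z = 88 + 2, so Z = 90.
Z = 90 is thorium, so the species is ^229_90 Th.

Th-229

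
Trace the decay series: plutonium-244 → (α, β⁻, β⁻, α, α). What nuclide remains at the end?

Th-232

Start: (A, Z) = (244, 94).
After α: (240, 92).
After β⁻: (240, 93).
After β⁻: (240, 94).
After α: (236, 92).
After α: (232, 90).
Z = 90 is thorium.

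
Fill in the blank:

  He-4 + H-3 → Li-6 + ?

neutron

Conserve mass number: 4 + 3 = 6 + A, so A = 1.
Conserve atomic number: 2 + 1 = 3 + Z, so Z = 0.
A = 1 and Z = 0 is n — a neutron.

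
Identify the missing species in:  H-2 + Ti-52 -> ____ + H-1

Conserve mass number: 2 + 52 = A + 1, so A = 53.
Conserve atomic number: 1 + 22 = Z + 1, so Z = 22.
Z = 22 is titanium, so the species is Ti-53.

Ti-53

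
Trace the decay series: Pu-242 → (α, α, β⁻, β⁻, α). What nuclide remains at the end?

Th-230

Start: (A, Z) = (242, 94).
After α: (238, 92).
After α: (234, 90).
After β⁻: (234, 91).
After β⁻: (234, 92).
After α: (230, 90).
Z = 90 is thorium.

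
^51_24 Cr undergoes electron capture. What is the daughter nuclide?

V-51

Electron capture: mass number changes by +0, atomic number by -1.
A: 51 = 51; Z: 24 − 1 = 23.
Z = 23 is vanadium, so the daughter is ^51_23 V.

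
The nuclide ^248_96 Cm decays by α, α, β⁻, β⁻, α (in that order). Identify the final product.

U-236

Start: (A, Z) = (248, 96).
After α: (244, 94).
After α: (240, 92).
After β⁻: (240, 93).
After β⁻: (240, 94).
After α: (236, 92).
Z = 92 is uranium.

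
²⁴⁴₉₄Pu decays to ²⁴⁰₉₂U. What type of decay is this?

ΔA = 240 − 244 = -4; ΔZ = 92 − 94 = -2.
A drops by 4 and Z drops by 2 — the signature of alpha emission.

alpha decay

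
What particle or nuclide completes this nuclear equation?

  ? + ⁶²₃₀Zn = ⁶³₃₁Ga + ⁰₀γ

proton

Conserve mass number: A + 62 = 63 + 0, so A = 1.
Conserve atomic number: Z + 30 = 31 + 0, so Z = 1.
A = 1 and Z = 1 is ¹₁H — a proton.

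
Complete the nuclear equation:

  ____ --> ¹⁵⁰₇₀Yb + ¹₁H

Conserve mass number: A = 150 + 1, so A = 151.
Conserve atomic number: Z = 70 + 1, so Z = 71.
Z = 71 is lutetium, so the species is ¹⁵¹₇₁Lu.

Lu-151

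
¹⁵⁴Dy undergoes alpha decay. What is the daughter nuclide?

Alpha decay: mass number changes by -4, atomic number by -2.
A: 154 − 4 = 150; Z: 66 − 2 = 64.
Z = 64 is gadolinium, so the daughter is ¹⁵⁰Gd.

Gd-150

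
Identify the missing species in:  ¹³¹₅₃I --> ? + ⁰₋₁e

Conserve mass number: 131 = A + 0, so A = 131.
Conserve atomic number: 53 = Z − 1, so Z = 54.
Z = 54 is xenon, so the species is ¹³¹₅₄Xe.

Xe-131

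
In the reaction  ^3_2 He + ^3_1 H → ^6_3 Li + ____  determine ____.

Conserve mass number: 3 + 3 = 6 + A, so A = 0.
Conserve atomic number: 2 + 1 = 3 + Z, so Z = 0.
A = 0 and Z = 0 is ^0_0 γ — a gamma ray.

gamma ray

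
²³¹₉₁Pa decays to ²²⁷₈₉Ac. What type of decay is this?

ΔA = 227 − 231 = -4; ΔZ = 89 − 91 = -2.
A drops by 4 and Z drops by 2 — the signature of alpha emission.

alpha decay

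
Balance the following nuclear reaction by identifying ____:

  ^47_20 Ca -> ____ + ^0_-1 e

Conserve mass number: 47 = A + 0, so A = 47.
Conserve atomic number: 20 = Z − 1, so Z = 21.
Z = 21 is scandium, so the species is ^47_21 Sc.

Sc-47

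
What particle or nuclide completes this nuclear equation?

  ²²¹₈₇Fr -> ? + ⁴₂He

At-217

Conserve mass number: 221 = A + 4, so A = 217.
Conserve atomic number: 87 = Z + 2, so Z = 85.
Z = 85 is astatine, so the species is ²¹⁷₈₅At.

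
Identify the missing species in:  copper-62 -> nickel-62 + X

positron

Conserve mass number: 62 = 62 + A, so A = 0.
Conserve atomic number: 29 = 28 + Z, so Z = 1.
A = 0 and Z = 1 is e⁺ — a positron.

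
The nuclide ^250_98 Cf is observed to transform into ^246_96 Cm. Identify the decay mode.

alpha decay

ΔA = 246 − 250 = -4; ΔZ = 96 − 98 = -2.
A drops by 4 and Z drops by 2 — the signature of alpha emission.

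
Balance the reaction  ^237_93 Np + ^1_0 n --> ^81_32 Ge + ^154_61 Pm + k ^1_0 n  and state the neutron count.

Conserve mass number: 238 = 81 + 154 + k, so k = 238 − 235 = 3.
Check atomic number: 93 = 32 + 61 + 0 = 93. ✓

3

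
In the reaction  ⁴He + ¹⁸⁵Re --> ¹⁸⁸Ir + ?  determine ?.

Conserve mass number: 4 + 185 = 188 + A, so A = 1.
Conserve atomic number: 2 + 75 = 77 + Z, so Z = 0.
A = 1 and Z = 0 is ¹n — a neutron.

neutron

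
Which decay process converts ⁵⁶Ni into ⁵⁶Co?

ΔA = 56 − 56 = 0; ΔZ = 27 − 28 = -1.
A is unchanged and Z drops by 1 — a proton has become a neutron (β⁺ emission or electron capture).

beta-plus decay or electron capture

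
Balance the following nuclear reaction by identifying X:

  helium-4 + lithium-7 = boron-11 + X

gamma ray

Conserve mass number: 4 + 7 = 11 + A, so A = 0.
Conserve atomic number: 2 + 3 = 5 + Z, so Z = 0.
A = 0 and Z = 0 is γ — a gamma ray.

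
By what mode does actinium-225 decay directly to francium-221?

alpha decay

ΔA = 221 − 225 = -4; ΔZ = 87 − 89 = -2.
A drops by 4 and Z drops by 2 — the signature of alpha emission.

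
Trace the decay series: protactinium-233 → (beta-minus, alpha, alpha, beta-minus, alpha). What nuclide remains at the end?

Start: (A, Z) = (233, 91).
After β⁻: (233, 92).
After α: (229, 90).
After α: (225, 88).
After β⁻: (225, 89).
After α: (221, 87).
Z = 87 is francium.

Fr-221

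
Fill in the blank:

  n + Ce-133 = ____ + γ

Conserve mass number: 1 + 133 = A + 0, so A = 134.
Conserve atomic number: 0 + 58 = Z + 0, so Z = 58.
Z = 58 is cerium, so the species is Ce-134.

Ce-134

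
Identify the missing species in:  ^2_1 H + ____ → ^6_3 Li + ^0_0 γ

alpha particle

Conserve mass number: 2 + A = 6 + 0, so A = 4.
Conserve atomic number: 1 + Z = 3 + 0, so Z = 2.
A = 4 and Z = 2 is ^4_2 He — an alpha particle.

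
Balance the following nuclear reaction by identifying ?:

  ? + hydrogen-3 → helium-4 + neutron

Conserve mass number: A + 3 = 4 + 1, so A = 2.
Conserve atomic number: Z + 1 = 2 + 0, so Z = 1.
A = 2 and Z = 1 is hydrogen-2 — a deuteron.

deuteron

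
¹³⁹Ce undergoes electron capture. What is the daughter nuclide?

Electron capture: mass number changes by +0, atomic number by -1.
A: 139 = 139; Z: 58 − 1 = 57.
Z = 57 is lanthanum, so the daughter is ¹³⁹La.

La-139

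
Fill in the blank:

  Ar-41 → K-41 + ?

beta-minus particle

Conserve mass number: 41 = 41 + A, so A = 0.
Conserve atomic number: 18 = 19 + Z, so Z = -1.
A = 0 and Z = -1 is e⁻ — a beta-minus particle.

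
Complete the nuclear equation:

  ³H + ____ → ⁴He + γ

Conserve mass number: 3 + A = 4 + 0, so A = 1.
Conserve atomic number: 1 + Z = 2 + 0, so Z = 1.
A = 1 and Z = 1 is ¹H — a proton.

proton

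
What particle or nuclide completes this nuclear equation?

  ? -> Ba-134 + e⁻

Cs-134

Conserve mass number: A = 134 + 0, so A = 134.
Conserve atomic number: Z = 56 − 1, so Z = 55.
Z = 55 is caesium, so the species is Cs-134.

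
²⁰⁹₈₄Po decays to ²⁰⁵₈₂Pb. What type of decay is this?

alpha decay

ΔA = 205 − 209 = -4; ΔZ = 82 − 84 = -2.
A drops by 4 and Z drops by 2 — the signature of alpha emission.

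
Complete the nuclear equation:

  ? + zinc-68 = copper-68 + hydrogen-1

neutron

Conserve mass number: A + 68 = 68 + 1, so A = 1.
Conserve atomic number: Z + 30 = 29 + 1, so Z = 0.
A = 1 and Z = 0 is neutron — a neutron.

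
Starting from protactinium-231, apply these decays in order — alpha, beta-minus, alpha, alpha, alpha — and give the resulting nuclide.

Po-215

Start: (A, Z) = (231, 91).
After α: (227, 89).
After β⁻: (227, 90).
After α: (223, 88).
After α: (219, 86).
After α: (215, 84).
Z = 84 is polonium.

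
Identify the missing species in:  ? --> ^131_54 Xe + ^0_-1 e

Conserve mass number: A = 131 + 0, so A = 131.
Conserve atomic number: Z = 54 − 1, so Z = 53.
Z = 53 is iodine, so the species is ^131_53 I.

I-131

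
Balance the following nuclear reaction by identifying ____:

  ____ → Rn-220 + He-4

Ra-224

Conserve mass number: A = 220 + 4, so A = 224.
Conserve atomic number: Z = 86 + 2, so Z = 88.
Z = 88 is radium, so the species is Ra-224.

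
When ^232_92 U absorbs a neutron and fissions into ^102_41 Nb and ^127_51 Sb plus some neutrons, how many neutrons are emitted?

Conserve mass number: 233 = 102 + 127 + k, so k = 233 − 229 = 4.
Check atomic number: 92 = 41 + 51 + 0 = 92. ✓

4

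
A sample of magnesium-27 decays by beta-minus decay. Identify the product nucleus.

Beta-minus decay: mass number changes by +0, atomic number by +1.
A: 27 = 27; Z: 12 + 1 = 13.
Z = 13 is aluminium, so the daughter is aluminium-27.

Al-27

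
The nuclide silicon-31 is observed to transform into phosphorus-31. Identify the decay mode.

ΔA = 31 − 31 = 0; ΔZ = 15 − 14 = +1.
A is unchanged and Z rises by 1 — a neutron has become a proton (β⁻ decay).

beta-minus decay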